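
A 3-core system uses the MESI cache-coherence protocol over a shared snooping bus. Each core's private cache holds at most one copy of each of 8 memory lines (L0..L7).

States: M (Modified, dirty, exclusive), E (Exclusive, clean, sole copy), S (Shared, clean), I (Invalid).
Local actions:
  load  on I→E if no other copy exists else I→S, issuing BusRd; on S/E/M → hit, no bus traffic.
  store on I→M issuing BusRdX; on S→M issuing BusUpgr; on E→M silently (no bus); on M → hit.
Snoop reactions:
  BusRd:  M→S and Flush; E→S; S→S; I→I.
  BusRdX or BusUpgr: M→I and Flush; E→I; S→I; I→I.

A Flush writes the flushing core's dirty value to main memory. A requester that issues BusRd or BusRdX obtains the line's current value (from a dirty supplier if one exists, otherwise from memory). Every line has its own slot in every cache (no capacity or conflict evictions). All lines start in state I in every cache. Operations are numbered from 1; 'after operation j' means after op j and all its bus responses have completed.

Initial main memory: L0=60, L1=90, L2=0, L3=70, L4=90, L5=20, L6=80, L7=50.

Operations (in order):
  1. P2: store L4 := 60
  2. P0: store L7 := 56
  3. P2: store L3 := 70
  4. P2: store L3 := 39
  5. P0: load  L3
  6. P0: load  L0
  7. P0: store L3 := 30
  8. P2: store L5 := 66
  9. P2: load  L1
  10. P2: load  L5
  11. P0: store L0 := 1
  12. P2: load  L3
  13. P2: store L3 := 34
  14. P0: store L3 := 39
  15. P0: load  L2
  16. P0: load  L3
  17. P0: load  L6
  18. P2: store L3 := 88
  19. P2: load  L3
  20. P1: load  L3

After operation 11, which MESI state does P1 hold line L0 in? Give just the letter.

state = I

[1] P2: store L4 := 60 | P0:I, P1:I, P2:M(60) | bus: BusRdX
[2] P0: store L7 := 56 | P0:M(56), P1:I, P2:I | bus: BusRdX
[3] P2: store L3 := 70 | P0:I, P1:I, P2:M(70) | bus: BusRdX
[4] P2: store L3 := 39 | P0:I, P1:I, P2:M(39) | bus: none
[5] P0: load  L3 | P0:S(39), P1:I, P2:S(39) | bus: BusRd,Flush
[6] P0: load  L0 | P0:E(60), P1:I, P2:I | bus: BusRd
[7] P0: store L3 := 30 | P0:M(30), P1:I, P2:I | bus: BusUpgr
[8] P2: store L5 := 66 | P0:I, P1:I, P2:M(66) | bus: BusRdX
[9] P2: load  L1 | P0:I, P1:I, P2:E(90) | bus: BusRd
[10] P2: load  L5 | P0:I, P1:I, P2:M(66) | bus: none
[11] P0: store L0 := 1 | P0:M(1), P1:I, P2:I | bus: none
[12] P2: load  L3 | P0:S(30), P1:I, P2:S(30) | bus: BusRd,Flush
[13] P2: store L3 := 34 | P0:I, P1:I, P2:M(34) | bus: BusUpgr
[14] P0: store L3 := 39 | P0:M(39), P1:I, P2:I | bus: BusRdX,Flush
[15] P0: load  L2 | P0:E(0), P1:I, P2:I | bus: BusRd
[16] P0: load  L3 | P0:M(39), P1:I, P2:I | bus: none
[17] P0: load  L6 | P0:E(80), P1:I, P2:I | bus: BusRd
[18] P2: store L3 := 88 | P0:I, P1:I, P2:M(88) | bus: BusRdX,Flush
[19] P2: load  L3 | P0:I, P1:I, P2:M(88) | bus: none
[20] P1: load  L3 | P0:I, P1:S(88), P2:S(88) | bus: BusRd,Flush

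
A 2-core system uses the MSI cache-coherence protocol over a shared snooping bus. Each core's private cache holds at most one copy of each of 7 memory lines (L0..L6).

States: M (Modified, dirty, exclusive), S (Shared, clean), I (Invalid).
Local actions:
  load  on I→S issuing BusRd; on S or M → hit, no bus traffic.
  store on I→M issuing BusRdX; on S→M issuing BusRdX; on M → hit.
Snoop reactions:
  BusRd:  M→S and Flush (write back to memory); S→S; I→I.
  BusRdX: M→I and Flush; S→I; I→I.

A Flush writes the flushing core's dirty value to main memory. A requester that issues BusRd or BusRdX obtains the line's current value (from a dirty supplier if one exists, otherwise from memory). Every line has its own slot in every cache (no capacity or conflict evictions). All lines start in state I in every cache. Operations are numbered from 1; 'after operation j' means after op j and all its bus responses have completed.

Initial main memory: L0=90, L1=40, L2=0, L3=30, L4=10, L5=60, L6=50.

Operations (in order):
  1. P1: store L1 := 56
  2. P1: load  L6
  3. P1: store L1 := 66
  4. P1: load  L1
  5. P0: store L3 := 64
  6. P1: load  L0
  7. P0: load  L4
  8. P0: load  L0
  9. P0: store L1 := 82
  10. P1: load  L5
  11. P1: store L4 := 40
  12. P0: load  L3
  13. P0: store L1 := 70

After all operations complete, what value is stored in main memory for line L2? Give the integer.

step 1: P1: store L1 := 56  ⟶  IM  (L1)  txn=BusRdX  M[L1]=40
step 2: P1: load  L6  ⟶  IS  (L6)  txn=BusRd  M[L6]=50
step 3: P1: store L1 := 66  ⟶  IM  (L1)  txn=∅  M[L1]=40
step 4: P1: load  L1  ⟶  IM  (L1)  txn=∅  M[L1]=40
step 5: P0: store L3 := 64  ⟶  MI  (L3)  txn=BusRdX  M[L3]=30
step 6: P1: load  L0  ⟶  IS  (L0)  txn=BusRd  M[L0]=90
step 7: P0: load  L4  ⟶  SI  (L4)  txn=BusRd  M[L4]=10
step 8: P0: load  L0  ⟶  SS  (L0)  txn=BusRd  M[L0]=90
step 9: P0: store L1 := 82  ⟶  MI  (L1)  txn=BusRdX+Flush  M[L1]=66
step 10: P1: load  L5  ⟶  IS  (L5)  txn=BusRd  M[L5]=60
step 11: P1: store L4 := 40  ⟶  IM  (L4)  txn=BusRdX  M[L4]=10
step 12: P0: load  L3  ⟶  MI  (L3)  txn=∅  M[L3]=30
step 13: P0: store L1 := 70  ⟶  MI  (L1)  txn=∅  M[L1]=66

memory[L2] = 0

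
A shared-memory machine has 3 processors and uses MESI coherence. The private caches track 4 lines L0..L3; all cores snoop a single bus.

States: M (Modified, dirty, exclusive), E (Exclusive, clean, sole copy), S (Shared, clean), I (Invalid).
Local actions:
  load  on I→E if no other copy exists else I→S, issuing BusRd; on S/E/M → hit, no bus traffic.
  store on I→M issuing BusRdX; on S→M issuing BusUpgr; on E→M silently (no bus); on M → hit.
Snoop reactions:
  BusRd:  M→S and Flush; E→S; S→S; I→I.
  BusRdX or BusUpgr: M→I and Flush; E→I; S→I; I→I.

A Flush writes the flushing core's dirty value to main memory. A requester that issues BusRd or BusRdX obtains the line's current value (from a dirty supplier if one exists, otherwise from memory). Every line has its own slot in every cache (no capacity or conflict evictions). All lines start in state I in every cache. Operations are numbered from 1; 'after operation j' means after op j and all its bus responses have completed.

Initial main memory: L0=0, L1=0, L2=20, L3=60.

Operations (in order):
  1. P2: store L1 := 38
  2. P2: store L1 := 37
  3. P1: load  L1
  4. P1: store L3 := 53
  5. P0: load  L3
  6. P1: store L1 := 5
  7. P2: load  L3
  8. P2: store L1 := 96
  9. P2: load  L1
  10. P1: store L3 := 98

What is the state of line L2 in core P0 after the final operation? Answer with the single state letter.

state = I

step 1: P2: store L1 := 38  ⟶  IIM  (L1)  txn=BusRdX  M[L1]=0
step 2: P2: store L1 := 37  ⟶  IIM  (L1)  txn=∅  M[L1]=0
step 3: P1: load  L1  ⟶  ISS  (L1)  txn=BusRd+Flush  M[L1]=37
step 4: P1: store L3 := 53  ⟶  IMI  (L3)  txn=BusRdX  M[L3]=60
step 5: P0: load  L3  ⟶  SSI  (L3)  txn=BusRd+Flush  M[L3]=53
step 6: P1: store L1 := 5  ⟶  IMI  (L1)  txn=BusUpgr  M[L1]=37
step 7: P2: load  L3  ⟶  SSS  (L3)  txn=BusRd  M[L3]=53
step 8: P2: store L1 := 96  ⟶  IIM  (L1)  txn=BusRdX+Flush  M[L1]=5
step 9: P2: load  L1  ⟶  IIM  (L1)  txn=∅  M[L1]=5
step 10: P1: store L3 := 98  ⟶  IMI  (L3)  txn=BusUpgr  M[L3]=53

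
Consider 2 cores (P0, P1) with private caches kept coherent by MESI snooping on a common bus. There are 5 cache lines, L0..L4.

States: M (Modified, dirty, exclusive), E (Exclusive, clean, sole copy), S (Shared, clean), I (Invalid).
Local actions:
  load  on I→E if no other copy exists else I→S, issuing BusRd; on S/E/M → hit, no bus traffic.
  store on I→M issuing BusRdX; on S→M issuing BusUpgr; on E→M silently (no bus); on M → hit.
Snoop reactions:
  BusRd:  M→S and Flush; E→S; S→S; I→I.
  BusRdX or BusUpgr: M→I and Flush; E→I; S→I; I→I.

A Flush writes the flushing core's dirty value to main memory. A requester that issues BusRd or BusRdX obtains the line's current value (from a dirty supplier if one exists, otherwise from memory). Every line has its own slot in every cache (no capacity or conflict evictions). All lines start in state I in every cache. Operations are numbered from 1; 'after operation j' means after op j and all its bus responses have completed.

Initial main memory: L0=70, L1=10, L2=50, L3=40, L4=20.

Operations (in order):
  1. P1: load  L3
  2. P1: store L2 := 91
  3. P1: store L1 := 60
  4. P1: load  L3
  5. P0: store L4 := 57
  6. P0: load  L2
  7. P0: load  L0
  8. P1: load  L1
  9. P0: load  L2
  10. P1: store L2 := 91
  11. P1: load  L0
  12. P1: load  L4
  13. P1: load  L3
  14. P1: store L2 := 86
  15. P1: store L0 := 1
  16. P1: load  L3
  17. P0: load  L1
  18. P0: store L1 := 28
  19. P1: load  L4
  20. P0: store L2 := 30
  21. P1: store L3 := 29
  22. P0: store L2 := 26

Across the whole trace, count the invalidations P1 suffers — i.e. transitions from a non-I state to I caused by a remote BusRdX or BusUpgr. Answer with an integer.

step 1: P1: load  L3  ⟶  IE  (L3)  txn=BusRd  M[L3]=40
step 2: P1: store L2 := 91  ⟶  IM  (L2)  txn=BusRdX  M[L2]=50
step 3: P1: store L1 := 60  ⟶  IM  (L1)  txn=BusRdX  M[L1]=10
step 4: P1: load  L3  ⟶  IE  (L3)  txn=∅  M[L3]=40
step 5: P0: store L4 := 57  ⟶  MI  (L4)  txn=BusRdX  M[L4]=20
step 6: P0: load  L2  ⟶  SS  (L2)  txn=BusRd+Flush  M[L2]=91
step 7: P0: load  L0  ⟶  EI  (L0)  txn=BusRd  M[L0]=70
step 8: P1: load  L1  ⟶  IM  (L1)  txn=∅  M[L1]=10
step 9: P0: load  L2  ⟶  SS  (L2)  txn=∅  M[L2]=91
step 10: P1: store L2 := 91  ⟶  IM  (L2)  txn=BusUpgr  M[L2]=91
step 11: P1: load  L0  ⟶  SS  (L0)  txn=BusRd  M[L0]=70
step 12: P1: load  L4  ⟶  SS  (L4)  txn=BusRd+Flush  M[L4]=57
step 13: P1: load  L3  ⟶  IE  (L3)  txn=∅  M[L3]=40
step 14: P1: store L2 := 86  ⟶  IM  (L2)  txn=∅  M[L2]=91
step 15: P1: store L0 := 1  ⟶  IM  (L0)  txn=BusUpgr  M[L0]=70
step 16: P1: load  L3  ⟶  IE  (L3)  txn=∅  M[L3]=40
step 17: P0: load  L1  ⟶  SS  (L1)  txn=BusRd+Flush  M[L1]=60
step 18: P0: store L1 := 28  ⟶  MI  (L1)  txn=BusUpgr  M[L1]=60
step 19: P1: load  L4  ⟶  SS  (L4)  txn=∅  M[L4]=57
step 20: P0: store L2 := 30  ⟶  MI  (L2)  txn=BusRdX+Flush  M[L2]=86
step 21: P1: store L3 := 29  ⟶  IM  (L3)  txn=∅  M[L3]=40
step 22: P0: store L2 := 26  ⟶  MI  (L2)  txn=∅  M[L2]=86

invalidations = 2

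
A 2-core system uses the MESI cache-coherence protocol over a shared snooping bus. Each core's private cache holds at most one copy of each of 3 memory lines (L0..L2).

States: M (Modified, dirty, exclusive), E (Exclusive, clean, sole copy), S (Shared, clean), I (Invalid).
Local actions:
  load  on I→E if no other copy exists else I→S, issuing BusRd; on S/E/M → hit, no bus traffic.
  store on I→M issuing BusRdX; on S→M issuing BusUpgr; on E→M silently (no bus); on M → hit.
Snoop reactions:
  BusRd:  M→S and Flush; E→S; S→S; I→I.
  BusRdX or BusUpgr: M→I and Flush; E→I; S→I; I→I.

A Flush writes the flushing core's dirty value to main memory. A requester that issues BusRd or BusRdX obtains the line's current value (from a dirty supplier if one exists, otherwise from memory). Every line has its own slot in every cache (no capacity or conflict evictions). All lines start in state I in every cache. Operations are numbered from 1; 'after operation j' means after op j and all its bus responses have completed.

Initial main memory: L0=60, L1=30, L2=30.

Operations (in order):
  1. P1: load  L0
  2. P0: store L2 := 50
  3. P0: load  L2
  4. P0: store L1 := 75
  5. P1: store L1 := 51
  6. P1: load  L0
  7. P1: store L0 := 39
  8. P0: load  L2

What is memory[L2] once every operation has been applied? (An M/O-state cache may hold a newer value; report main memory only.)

  op1 P1: load  L0 → I/E on L0; bus BusRd; mem=60
  op2 P0: store L2 := 50 → M/I on L2; bus BusRdX; mem=30
  op3 P0: load  L2 → M/I on L2; bus (none); mem=30
  op4 P0: store L1 := 75 → M/I on L1; bus BusRdX; mem=30
  op5 P1: store L1 := 51 → I/M on L1; bus BusRdX Flush; mem=75
  op6 P1: load  L0 → I/E on L0; bus (none); mem=60
  op7 P1: store L0 := 39 → I/M on L0; bus (none); mem=60
  op8 P0: load  L2 → M/I on L2; bus (none); mem=30

memory[L2] = 30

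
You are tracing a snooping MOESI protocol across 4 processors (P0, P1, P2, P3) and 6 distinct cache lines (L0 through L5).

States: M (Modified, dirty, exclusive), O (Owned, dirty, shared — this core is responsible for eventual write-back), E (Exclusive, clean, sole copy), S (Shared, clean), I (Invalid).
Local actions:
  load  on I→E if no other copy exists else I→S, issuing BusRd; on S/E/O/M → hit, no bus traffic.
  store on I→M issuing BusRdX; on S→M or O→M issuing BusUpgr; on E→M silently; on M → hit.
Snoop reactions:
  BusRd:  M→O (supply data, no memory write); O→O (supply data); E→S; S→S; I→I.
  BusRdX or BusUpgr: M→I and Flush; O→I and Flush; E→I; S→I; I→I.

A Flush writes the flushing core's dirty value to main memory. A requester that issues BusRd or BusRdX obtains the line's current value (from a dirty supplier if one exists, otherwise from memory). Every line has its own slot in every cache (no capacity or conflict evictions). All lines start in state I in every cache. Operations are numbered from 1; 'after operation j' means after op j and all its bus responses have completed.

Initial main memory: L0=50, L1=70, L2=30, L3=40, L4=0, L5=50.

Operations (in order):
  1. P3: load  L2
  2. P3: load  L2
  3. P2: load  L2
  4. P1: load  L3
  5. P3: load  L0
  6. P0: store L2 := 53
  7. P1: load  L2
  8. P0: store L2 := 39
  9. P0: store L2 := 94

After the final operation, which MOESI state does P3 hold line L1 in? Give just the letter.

[1] P3: load  L2 | P0:I, P1:I, P2:I, P3:E(30) | bus: BusRd
[2] P3: load  L2 | P0:I, P1:I, P2:I, P3:E(30) | bus: none
[3] P2: load  L2 | P0:I, P1:I, P2:S(30), P3:S(30) | bus: BusRd
[4] P1: load  L3 | P0:I, P1:E(40), P2:I, P3:I | bus: BusRd
[5] P3: load  L0 | P0:I, P1:I, P2:I, P3:E(50) | bus: BusRd
[6] P0: store L2 := 53 | P0:M(53), P1:I, P2:I, P3:I | bus: BusRdX
[7] P1: load  L2 | P0:O(53), P1:S(53), P2:I, P3:I | bus: BusRd
[8] P0: store L2 := 39 | P0:M(39), P1:I, P2:I, P3:I | bus: BusUpgr
[9] P0: store L2 := 94 | P0:M(94), P1:I, P2:I, P3:I | bus: none

state = I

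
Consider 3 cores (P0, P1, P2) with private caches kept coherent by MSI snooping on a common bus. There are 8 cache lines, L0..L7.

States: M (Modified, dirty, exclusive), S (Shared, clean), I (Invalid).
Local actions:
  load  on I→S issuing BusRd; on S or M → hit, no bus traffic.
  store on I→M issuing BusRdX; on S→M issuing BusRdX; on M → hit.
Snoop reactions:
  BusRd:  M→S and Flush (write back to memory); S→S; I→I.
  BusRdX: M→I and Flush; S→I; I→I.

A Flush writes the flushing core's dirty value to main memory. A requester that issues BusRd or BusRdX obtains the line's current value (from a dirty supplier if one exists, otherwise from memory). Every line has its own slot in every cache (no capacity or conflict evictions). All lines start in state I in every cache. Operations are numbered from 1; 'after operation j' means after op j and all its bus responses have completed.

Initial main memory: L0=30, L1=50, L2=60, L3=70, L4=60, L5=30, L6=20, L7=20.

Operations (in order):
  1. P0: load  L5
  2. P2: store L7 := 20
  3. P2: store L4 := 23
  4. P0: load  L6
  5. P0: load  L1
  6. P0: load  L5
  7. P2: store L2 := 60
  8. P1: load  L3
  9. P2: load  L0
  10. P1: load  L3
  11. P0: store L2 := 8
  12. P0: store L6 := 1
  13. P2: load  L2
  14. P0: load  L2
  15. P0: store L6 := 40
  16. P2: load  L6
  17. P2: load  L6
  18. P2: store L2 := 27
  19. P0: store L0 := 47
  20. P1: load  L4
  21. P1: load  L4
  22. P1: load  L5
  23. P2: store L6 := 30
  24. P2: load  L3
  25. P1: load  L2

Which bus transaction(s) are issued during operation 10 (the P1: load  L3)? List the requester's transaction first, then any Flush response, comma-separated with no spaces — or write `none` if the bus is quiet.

bus = none

[1] P0: load  L5 | P0:S(30), P1:I, P2:I | bus: BusRd
[2] P2: store L7 := 20 | P0:I, P1:I, P2:M(20) | bus: BusRdX
[3] P2: store L4 := 23 | P0:I, P1:I, P2:M(23) | bus: BusRdX
[4] P0: load  L6 | P0:S(20), P1:I, P2:I | bus: BusRd
[5] P0: load  L1 | P0:S(50), P1:I, P2:I | bus: BusRd
[6] P0: load  L5 | P0:S(30), P1:I, P2:I | bus: none
[7] P2: store L2 := 60 | P0:I, P1:I, P2:M(60) | bus: BusRdX
[8] P1: load  L3 | P0:I, P1:S(70), P2:I | bus: BusRd
[9] P2: load  L0 | P0:I, P1:I, P2:S(30) | bus: BusRd
[10] P1: load  L3 | P0:I, P1:S(70), P2:I | bus: none
[11] P0: store L2 := 8 | P0:M(8), P1:I, P2:I | bus: BusRdX,Flush
[12] P0: store L6 := 1 | P0:M(1), P1:I, P2:I | bus: BusRdX
[13] P2: load  L2 | P0:S(8), P1:I, P2:S(8) | bus: BusRd,Flush
[14] P0: load  L2 | P0:S(8), P1:I, P2:S(8) | bus: none
[15] P0: store L6 := 40 | P0:M(40), P1:I, P2:I | bus: none
[16] P2: load  L6 | P0:S(40), P1:I, P2:S(40) | bus: BusRd,Flush
[17] P2: load  L6 | P0:S(40), P1:I, P2:S(40) | bus: none
[18] P2: store L2 := 27 | P0:I, P1:I, P2:M(27) | bus: BusRdX
[19] P0: store L0 := 47 | P0:M(47), P1:I, P2:I | bus: BusRdX
[20] P1: load  L4 | P0:I, P1:S(23), P2:S(23) | bus: BusRd,Flush
[21] P1: load  L4 | P0:I, P1:S(23), P2:S(23) | bus: none
[22] P1: load  L5 | P0:S(30), P1:S(30), P2:I | bus: BusRd
[23] P2: store L6 := 30 | P0:I, P1:I, P2:M(30) | bus: BusRdX
[24] P2: load  L3 | P0:I, P1:S(70), P2:S(70) | bus: BusRd
[25] P1: load  L2 | P0:I, P1:S(27), P2:S(27) | bus: BusRd,Flush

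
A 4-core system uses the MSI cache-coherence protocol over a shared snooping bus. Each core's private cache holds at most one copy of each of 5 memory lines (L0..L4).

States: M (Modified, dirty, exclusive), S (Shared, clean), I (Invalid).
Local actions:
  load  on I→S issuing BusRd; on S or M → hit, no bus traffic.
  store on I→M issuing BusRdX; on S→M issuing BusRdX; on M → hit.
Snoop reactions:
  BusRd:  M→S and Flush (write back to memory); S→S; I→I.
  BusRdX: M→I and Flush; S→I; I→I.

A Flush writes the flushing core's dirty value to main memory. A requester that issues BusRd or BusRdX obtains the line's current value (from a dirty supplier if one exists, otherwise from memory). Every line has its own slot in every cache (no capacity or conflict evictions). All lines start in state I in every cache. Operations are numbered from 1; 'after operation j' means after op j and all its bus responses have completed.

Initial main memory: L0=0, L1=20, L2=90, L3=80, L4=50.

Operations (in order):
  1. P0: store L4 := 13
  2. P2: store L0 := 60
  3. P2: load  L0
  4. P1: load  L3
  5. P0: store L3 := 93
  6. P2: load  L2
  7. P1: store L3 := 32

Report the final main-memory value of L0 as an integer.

memory[L0] = 0

1. P0: store L4 := 13  bus=[BusRdX]  L4: P0=M P1=I P2=I P3=I  mem[L4]=50
2. P2: store L0 := 60  bus=[BusRdX]  L0: P0=I P1=I P2=M P3=I  mem[L0]=0
3. P2: load  L0  bus=[-]  L0: P0=I P1=I P2=M P3=I  mem[L0]=0
4. P1: load  L3  bus=[BusRd]  L3: P0=I P1=S P2=I P3=I  mem[L3]=80
5. P0: store L3 := 93  bus=[BusRdX]  L3: P0=M P1=I P2=I P3=I  mem[L3]=80
6. P2: load  L2  bus=[BusRd]  L2: P0=I P1=I P2=S P3=I  mem[L2]=90
7. P1: store L3 := 32  bus=[BusRdX,Flush]  L3: P0=I P1=M P2=I P3=I  mem[L3]=93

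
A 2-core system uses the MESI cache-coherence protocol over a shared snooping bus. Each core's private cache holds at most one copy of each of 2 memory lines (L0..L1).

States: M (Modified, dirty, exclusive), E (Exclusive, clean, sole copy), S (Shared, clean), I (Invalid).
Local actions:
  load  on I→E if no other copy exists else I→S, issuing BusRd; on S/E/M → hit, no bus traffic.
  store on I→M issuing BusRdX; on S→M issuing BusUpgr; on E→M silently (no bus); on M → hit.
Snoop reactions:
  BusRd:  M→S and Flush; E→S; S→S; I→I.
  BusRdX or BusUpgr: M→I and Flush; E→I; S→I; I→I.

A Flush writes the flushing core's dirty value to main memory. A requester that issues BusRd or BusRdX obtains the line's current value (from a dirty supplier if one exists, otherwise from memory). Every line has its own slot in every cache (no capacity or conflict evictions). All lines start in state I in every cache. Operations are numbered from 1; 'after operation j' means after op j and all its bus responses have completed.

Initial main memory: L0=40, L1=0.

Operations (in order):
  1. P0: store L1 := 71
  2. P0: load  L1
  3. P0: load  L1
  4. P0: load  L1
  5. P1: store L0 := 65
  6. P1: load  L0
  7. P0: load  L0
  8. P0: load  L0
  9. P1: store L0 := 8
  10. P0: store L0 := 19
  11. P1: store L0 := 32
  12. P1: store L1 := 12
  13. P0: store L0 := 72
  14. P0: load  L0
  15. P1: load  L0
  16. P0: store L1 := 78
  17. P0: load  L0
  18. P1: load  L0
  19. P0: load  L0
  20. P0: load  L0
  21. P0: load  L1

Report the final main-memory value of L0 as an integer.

memory[L0] = 72

  op1 P0: store L1 := 71 → M/I on L1; bus BusRdX; mem=0
  op2 P0: load  L1 → M/I on L1; bus (none); mem=0
  op3 P0: load  L1 → M/I on L1; bus (none); mem=0
  op4 P0: load  L1 → M/I on L1; bus (none); mem=0
  op5 P1: store L0 := 65 → I/M on L0; bus BusRdX; mem=40
  op6 P1: load  L0 → I/M on L0; bus (none); mem=40
  op7 P0: load  L0 → S/S on L0; bus BusRd Flush; mem=65
  op8 P0: load  L0 → S/S on L0; bus (none); mem=65
  op9 P1: store L0 := 8 → I/M on L0; bus BusUpgr; mem=65
  op10 P0: store L0 := 19 → M/I on L0; bus BusRdX Flush; mem=8
  op11 P1: store L0 := 32 → I/M on L0; bus BusRdX Flush; mem=19
  op12 P1: store L1 := 12 → I/M on L1; bus BusRdX Flush; mem=71
  op13 P0: store L0 := 72 → M/I on L0; bus BusRdX Flush; mem=32
  op14 P0: load  L0 → M/I on L0; bus (none); mem=32
  op15 P1: load  L0 → S/S on L0; bus BusRd Flush; mem=72
  op16 P0: store L1 := 78 → M/I on L1; bus BusRdX Flush; mem=12
  op17 P0: load  L0 → S/S on L0; bus (none); mem=72
  op18 P1: load  L0 → S/S on L0; bus (none); mem=72
  op19 P0: load  L0 → S/S on L0; bus (none); mem=72
  op20 P0: load  L0 → S/S on L0; bus (none); mem=72
  op21 P0: load  L1 → M/I on L1; bus (none); mem=12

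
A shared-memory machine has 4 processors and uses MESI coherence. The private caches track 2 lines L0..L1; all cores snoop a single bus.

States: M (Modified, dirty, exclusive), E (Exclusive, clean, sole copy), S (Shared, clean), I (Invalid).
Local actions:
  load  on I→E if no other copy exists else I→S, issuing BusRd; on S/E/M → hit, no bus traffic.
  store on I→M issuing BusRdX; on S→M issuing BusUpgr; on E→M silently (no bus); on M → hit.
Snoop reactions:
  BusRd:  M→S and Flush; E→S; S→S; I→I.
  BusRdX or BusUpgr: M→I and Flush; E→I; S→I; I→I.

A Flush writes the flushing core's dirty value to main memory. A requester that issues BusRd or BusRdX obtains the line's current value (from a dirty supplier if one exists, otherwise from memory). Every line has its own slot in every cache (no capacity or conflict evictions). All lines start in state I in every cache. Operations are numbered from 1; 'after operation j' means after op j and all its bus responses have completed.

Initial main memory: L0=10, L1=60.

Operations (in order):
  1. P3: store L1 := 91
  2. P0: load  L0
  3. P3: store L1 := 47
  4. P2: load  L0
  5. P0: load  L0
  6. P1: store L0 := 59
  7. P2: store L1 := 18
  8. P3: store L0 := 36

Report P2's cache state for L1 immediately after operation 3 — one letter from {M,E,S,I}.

state = I

step 1: P3: store L1 := 91  ⟶  IIIM  (L1)  txn=BusRdX  M[L1]=60
step 2: P0: load  L0  ⟶  EIII  (L0)  txn=BusRd  M[L0]=10
step 3: P3: store L1 := 47  ⟶  IIIM  (L1)  txn=∅  M[L1]=60
step 4: P2: load  L0  ⟶  SISI  (L0)  txn=BusRd  M[L0]=10
step 5: P0: load  L0  ⟶  SISI  (L0)  txn=∅  M[L0]=10
step 6: P1: store L0 := 59  ⟶  IMII  (L0)  txn=BusRdX  M[L0]=10
step 7: P2: store L1 := 18  ⟶  IIMI  (L1)  txn=BusRdX+Flush  M[L1]=47
step 8: P3: store L0 := 36  ⟶  IIIM  (L0)  txn=BusRdX+Flush  M[L0]=59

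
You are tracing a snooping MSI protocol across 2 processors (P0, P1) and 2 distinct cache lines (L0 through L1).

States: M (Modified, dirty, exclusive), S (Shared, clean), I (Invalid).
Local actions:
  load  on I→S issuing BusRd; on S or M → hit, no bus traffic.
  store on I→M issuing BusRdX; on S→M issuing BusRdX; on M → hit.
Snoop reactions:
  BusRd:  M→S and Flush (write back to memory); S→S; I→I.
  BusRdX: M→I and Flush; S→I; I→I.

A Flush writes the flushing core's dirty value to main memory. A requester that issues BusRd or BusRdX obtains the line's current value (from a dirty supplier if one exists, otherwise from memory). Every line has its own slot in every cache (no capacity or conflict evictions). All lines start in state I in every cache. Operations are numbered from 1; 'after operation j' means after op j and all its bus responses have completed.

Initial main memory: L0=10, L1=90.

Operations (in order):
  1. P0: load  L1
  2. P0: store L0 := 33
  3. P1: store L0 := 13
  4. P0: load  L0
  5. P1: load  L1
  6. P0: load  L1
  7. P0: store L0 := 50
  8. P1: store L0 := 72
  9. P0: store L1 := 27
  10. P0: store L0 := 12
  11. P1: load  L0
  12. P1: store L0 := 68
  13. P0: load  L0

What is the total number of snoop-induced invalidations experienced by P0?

  op1 P0: load  L1 → S/I on L1; bus BusRd; mem=90
  op2 P0: store L0 := 33 → M/I on L0; bus BusRdX; mem=10
  op3 P1: store L0 := 13 → I/M on L0; bus BusRdX Flush; mem=33
  op4 P0: load  L0 → S/S on L0; bus BusRd Flush; mem=13
  op5 P1: load  L1 → S/S on L1; bus BusRd; mem=90
  op6 P0: load  L1 → S/S on L1; bus (none); mem=90
  op7 P0: store L0 := 50 → M/I on L0; bus BusRdX; mem=13
  op8 P1: store L0 := 72 → I/M on L0; bus BusRdX Flush; mem=50
  op9 P0: store L1 := 27 → M/I on L1; bus BusRdX; mem=90
  op10 P0: store L0 := 12 → M/I on L0; bus BusRdX Flush; mem=72
  op11 P1: load  L0 → S/S on L0; bus BusRd Flush; mem=12
  op12 P1: store L0 := 68 → I/M on L0; bus BusRdX; mem=12
  op13 P0: load  L0 → S/S on L0; bus BusRd Flush; mem=68

invalidations = 3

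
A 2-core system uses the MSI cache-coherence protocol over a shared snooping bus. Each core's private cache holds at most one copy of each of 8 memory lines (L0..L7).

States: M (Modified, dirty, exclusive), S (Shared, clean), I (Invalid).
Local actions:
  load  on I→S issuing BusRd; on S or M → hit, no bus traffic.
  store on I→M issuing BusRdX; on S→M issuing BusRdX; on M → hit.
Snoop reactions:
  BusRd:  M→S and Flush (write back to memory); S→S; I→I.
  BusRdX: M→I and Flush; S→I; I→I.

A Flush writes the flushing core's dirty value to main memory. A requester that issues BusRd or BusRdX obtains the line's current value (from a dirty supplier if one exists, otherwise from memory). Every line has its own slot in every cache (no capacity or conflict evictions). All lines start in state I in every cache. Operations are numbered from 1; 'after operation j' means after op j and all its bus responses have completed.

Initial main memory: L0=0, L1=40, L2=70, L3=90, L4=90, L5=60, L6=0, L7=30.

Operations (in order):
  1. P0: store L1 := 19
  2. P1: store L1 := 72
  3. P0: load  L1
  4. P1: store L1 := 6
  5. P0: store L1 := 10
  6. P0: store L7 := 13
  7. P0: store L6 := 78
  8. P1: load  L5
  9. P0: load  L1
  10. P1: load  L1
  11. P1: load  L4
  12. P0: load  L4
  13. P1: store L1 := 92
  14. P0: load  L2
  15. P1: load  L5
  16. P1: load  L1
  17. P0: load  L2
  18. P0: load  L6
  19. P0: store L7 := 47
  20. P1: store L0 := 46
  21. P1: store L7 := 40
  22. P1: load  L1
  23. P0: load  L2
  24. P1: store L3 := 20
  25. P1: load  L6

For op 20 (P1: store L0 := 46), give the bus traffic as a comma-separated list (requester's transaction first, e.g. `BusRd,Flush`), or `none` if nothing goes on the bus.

step 1: P0: store L1 := 19  ⟶  MI  (L1)  txn=BusRdX  M[L1]=40
step 2: P1: store L1 := 72  ⟶  IM  (L1)  txn=BusRdX+Flush  M[L1]=19
step 3: P0: load  L1  ⟶  SS  (L1)  txn=BusRd+Flush  M[L1]=72
step 4: P1: store L1 := 6  ⟶  IM  (L1)  txn=BusRdX  M[L1]=72
step 5: P0: store L1 := 10  ⟶  MI  (L1)  txn=BusRdX+Flush  M[L1]=6
step 6: P0: store L7 := 13  ⟶  MI  (L7)  txn=BusRdX  M[L7]=30
step 7: P0: store L6 := 78  ⟶  MI  (L6)  txn=BusRdX  M[L6]=0
step 8: P1: load  L5  ⟶  IS  (L5)  txn=BusRd  M[L5]=60
step 9: P0: load  L1  ⟶  MI  (L1)  txn=∅  M[L1]=6
step 10: P1: load  L1  ⟶  SS  (L1)  txn=BusRd+Flush  M[L1]=10
step 11: P1: load  L4  ⟶  IS  (L4)  txn=BusRd  M[L4]=90
step 12: P0: load  L4  ⟶  SS  (L4)  txn=BusRd  M[L4]=90
step 13: P1: store L1 := 92  ⟶  IM  (L1)  txn=BusRdX  M[L1]=10
step 14: P0: load  L2  ⟶  SI  (L2)  txn=BusRd  M[L2]=70
step 15: P1: load  L5  ⟶  IS  (L5)  txn=∅  M[L5]=60
step 16: P1: load  L1  ⟶  IM  (L1)  txn=∅  M[L1]=10
step 17: P0: load  L2  ⟶  SI  (L2)  txn=∅  M[L2]=70
step 18: P0: load  L6  ⟶  MI  (L6)  txn=∅  M[L6]=0
step 19: P0: store L7 := 47  ⟶  MI  (L7)  txn=∅  M[L7]=30
step 20: P1: store L0 := 46  ⟶  IM  (L0)  txn=BusRdX  M[L0]=0
step 21: P1: store L7 := 40  ⟶  IM  (L7)  txn=BusRdX+Flush  M[L7]=47
step 22: P1: load  L1  ⟶  IM  (L1)  txn=∅  M[L1]=10
step 23: P0: load  L2  ⟶  SI  (L2)  txn=∅  M[L2]=70
step 24: P1: store L3 := 20  ⟶  IM  (L3)  txn=BusRdX  M[L3]=90
step 25: P1: load  L6  ⟶  SS  (L6)  txn=BusRd+Flush  M[L6]=78

bus = BusRdX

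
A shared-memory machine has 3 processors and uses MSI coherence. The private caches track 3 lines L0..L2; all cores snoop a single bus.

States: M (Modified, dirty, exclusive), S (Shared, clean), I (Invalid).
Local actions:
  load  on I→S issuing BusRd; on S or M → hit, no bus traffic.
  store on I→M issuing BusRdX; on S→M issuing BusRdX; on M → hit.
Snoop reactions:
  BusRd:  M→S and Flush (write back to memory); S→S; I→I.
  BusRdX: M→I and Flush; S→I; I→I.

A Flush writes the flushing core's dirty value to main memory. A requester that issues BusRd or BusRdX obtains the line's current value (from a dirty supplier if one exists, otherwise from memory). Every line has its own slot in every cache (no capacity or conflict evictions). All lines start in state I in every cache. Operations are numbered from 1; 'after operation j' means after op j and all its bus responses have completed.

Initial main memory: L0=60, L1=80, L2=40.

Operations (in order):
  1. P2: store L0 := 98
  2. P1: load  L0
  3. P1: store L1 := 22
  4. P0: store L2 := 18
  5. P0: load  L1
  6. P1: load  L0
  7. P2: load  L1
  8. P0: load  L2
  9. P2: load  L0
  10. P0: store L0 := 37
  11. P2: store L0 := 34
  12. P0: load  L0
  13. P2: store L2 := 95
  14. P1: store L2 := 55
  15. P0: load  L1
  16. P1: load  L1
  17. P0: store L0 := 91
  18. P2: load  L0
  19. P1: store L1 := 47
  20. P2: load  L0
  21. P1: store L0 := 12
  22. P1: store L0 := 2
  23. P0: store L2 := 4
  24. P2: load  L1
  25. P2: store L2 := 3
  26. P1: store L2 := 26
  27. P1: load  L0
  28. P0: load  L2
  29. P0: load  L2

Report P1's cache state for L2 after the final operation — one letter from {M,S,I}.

state = S

  op1 P2: store L0 := 98 → I/I/M on L0; bus BusRdX; mem=60
  op2 P1: load  L0 → I/S/S on L0; bus BusRd Flush; mem=98
  op3 P1: store L1 := 22 → I/M/I on L1; bus BusRdX; mem=80
  op4 P0: store L2 := 18 → M/I/I on L2; bus BusRdX; mem=40
  op5 P0: load  L1 → S/S/I on L1; bus BusRd Flush; mem=22
  op6 P1: load  L0 → I/S/S on L0; bus (none); mem=98
  op7 P2: load  L1 → S/S/S on L1; bus BusRd; mem=22
  op8 P0: load  L2 → M/I/I on L2; bus (none); mem=40
  op9 P2: load  L0 → I/S/S on L0; bus (none); mem=98
  op10 P0: store L0 := 37 → M/I/I on L0; bus BusRdX; mem=98
  op11 P2: store L0 := 34 → I/I/M on L0; bus BusRdX Flush; mem=37
  op12 P0: load  L0 → S/I/S on L0; bus BusRd Flush; mem=34
  op13 P2: store L2 := 95 → I/I/M on L2; bus BusRdX Flush; mem=18
  op14 P1: store L2 := 55 → I/M/I on L2; bus BusRdX Flush; mem=95
  op15 P0: load  L1 → S/S/S on L1; bus (none); mem=22
  op16 P1: load  L1 → S/S/S on L1; bus (none); mem=22
  op17 P0: store L0 := 91 → M/I/I on L0; bus BusRdX; mem=34
  op18 P2: load  L0 → S/I/S on L0; bus BusRd Flush; mem=91
  op19 P1: store L1 := 47 → I/M/I on L1; bus BusRdX; mem=22
  op20 P2: load  L0 → S/I/S on L0; bus (none); mem=91
  op21 P1: store L0 := 12 → I/M/I on L0; bus BusRdX; mem=91
  op22 P1: store L0 := 2 → I/M/I on L0; bus (none); mem=91
  op23 P0: store L2 := 4 → M/I/I on L2; bus BusRdX Flush; mem=55
  op24 P2: load  L1 → I/S/S on L1; bus BusRd Flush; mem=47
  op25 P2: store L2 := 3 → I/I/M on L2; bus BusRdX Flush; mem=4
  op26 P1: store L2 := 26 → I/M/I on L2; bus BusRdX Flush; mem=3
  op27 P1: load  L0 → I/M/I on L0; bus (none); mem=91
  op28 P0: load  L2 → S/S/I on L2; bus BusRd Flush; mem=26
  op29 P0: load  L2 → S/S/I on L2; bus (none); mem=26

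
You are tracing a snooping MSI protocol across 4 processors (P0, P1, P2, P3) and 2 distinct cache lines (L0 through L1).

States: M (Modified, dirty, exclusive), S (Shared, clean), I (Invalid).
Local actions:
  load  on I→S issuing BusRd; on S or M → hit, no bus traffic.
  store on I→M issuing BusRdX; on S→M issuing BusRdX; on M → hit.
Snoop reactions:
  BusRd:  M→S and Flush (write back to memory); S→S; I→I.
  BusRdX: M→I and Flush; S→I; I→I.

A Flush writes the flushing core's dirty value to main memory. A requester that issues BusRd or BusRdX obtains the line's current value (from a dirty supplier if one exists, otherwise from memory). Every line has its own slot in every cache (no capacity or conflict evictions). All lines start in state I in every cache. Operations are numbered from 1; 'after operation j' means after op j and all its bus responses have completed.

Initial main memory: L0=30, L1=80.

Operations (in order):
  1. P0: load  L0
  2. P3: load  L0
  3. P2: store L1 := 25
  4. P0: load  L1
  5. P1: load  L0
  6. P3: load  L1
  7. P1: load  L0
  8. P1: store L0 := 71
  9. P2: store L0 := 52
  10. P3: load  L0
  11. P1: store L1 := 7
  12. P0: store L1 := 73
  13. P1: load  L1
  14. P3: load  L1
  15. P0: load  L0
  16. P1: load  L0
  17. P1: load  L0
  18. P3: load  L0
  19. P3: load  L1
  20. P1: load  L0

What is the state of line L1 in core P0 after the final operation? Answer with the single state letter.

state = S

  op1 P0: load  L0 → S/I/I/I on L0; bus BusRd; mem=30
  op2 P3: load  L0 → S/I/I/S on L0; bus BusRd; mem=30
  op3 P2: store L1 := 25 → I/I/M/I on L1; bus BusRdX; mem=80
  op4 P0: load  L1 → S/I/S/I on L1; bus BusRd Flush; mem=25
  op5 P1: load  L0 → S/S/I/S on L0; bus BusRd; mem=30
  op6 P3: load  L1 → S/I/S/S on L1; bus BusRd; mem=25
  op7 P1: load  L0 → S/S/I/S on L0; bus (none); mem=30
  op8 P1: store L0 := 71 → I/M/I/I on L0; bus BusRdX; mem=30
  op9 P2: store L0 := 52 → I/I/M/I on L0; bus BusRdX Flush; mem=71
  op10 P3: load  L0 → I/I/S/S on L0; bus BusRd Flush; mem=52
  op11 P1: store L1 := 7 → I/M/I/I on L1; bus BusRdX; mem=25
  op12 P0: store L1 := 73 → M/I/I/I on L1; bus BusRdX Flush; mem=7
  op13 P1: load  L1 → S/S/I/I on L1; bus BusRd Flush; mem=73
  op14 P3: load  L1 → S/S/I/S on L1; bus BusRd; mem=73
  op15 P0: load  L0 → S/I/S/S on L0; bus BusRd; mem=52
  op16 P1: load  L0 → S/S/S/S on L0; bus BusRd; mem=52
  op17 P1: load  L0 → S/S/S/S on L0; bus (none); mem=52
  op18 P3: load  L0 → S/S/S/S on L0; bus (none); mem=52
  op19 P3: load  L1 → S/S/I/S on L1; bus (none); mem=73
  op20 P1: load  L0 → S/S/S/S on L0; bus (none); mem=52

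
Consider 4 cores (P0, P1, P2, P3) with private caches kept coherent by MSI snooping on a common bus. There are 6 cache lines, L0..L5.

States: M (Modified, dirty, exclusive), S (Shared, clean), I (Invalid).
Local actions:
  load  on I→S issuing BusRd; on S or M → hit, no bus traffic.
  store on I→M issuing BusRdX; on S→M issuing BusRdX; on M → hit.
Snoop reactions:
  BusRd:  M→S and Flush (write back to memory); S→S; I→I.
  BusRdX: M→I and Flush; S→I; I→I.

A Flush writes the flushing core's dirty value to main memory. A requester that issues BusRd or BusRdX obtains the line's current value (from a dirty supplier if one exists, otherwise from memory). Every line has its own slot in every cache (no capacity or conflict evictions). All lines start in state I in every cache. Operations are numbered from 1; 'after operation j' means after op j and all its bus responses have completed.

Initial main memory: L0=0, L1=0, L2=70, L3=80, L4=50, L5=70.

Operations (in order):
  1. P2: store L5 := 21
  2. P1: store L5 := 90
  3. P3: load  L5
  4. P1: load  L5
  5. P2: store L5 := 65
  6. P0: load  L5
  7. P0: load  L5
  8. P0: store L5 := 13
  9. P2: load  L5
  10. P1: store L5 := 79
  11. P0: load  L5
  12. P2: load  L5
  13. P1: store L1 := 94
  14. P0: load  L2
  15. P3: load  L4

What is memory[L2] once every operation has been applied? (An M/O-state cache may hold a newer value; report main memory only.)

step 1: P2: store L5 := 21  ⟶  IIMI  (L5)  txn=BusRdX  M[L5]=70
step 2: P1: store L5 := 90  ⟶  IMII  (L5)  txn=BusRdX+Flush  M[L5]=21
step 3: P3: load  L5  ⟶  ISIS  (L5)  txn=BusRd+Flush  M[L5]=90
step 4: P1: load  L5  ⟶  ISIS  (L5)  txn=∅  M[L5]=90
step 5: P2: store L5 := 65  ⟶  IIMI  (L5)  txn=BusRdX  M[L5]=90
step 6: P0: load  L5  ⟶  SISI  (L5)  txn=BusRd+Flush  M[L5]=65
step 7: P0: load  L5  ⟶  SISI  (L5)  txn=∅  M[L5]=65
step 8: P0: store L5 := 13  ⟶  MIII  (L5)  txn=BusRdX  M[L5]=65
step 9: P2: load  L5  ⟶  SISI  (L5)  txn=BusRd+Flush  M[L5]=13
step 10: P1: store L5 := 79  ⟶  IMII  (L5)  txn=BusRdX  M[L5]=13
step 11: P0: load  L5  ⟶  SSII  (L5)  txn=BusRd+Flush  M[L5]=79
step 12: P2: load  L5  ⟶  SSSI  (L5)  txn=BusRd  M[L5]=79
step 13: P1: store L1 := 94  ⟶  IMII  (L1)  txn=BusRdX  M[L1]=0
step 14: P0: load  L2  ⟶  SIII  (L2)  txn=BusRd  M[L2]=70
step 15: P3: load  L4  ⟶  IIIS  (L4)  txn=BusRd  M[L4]=50

memory[L2] = 70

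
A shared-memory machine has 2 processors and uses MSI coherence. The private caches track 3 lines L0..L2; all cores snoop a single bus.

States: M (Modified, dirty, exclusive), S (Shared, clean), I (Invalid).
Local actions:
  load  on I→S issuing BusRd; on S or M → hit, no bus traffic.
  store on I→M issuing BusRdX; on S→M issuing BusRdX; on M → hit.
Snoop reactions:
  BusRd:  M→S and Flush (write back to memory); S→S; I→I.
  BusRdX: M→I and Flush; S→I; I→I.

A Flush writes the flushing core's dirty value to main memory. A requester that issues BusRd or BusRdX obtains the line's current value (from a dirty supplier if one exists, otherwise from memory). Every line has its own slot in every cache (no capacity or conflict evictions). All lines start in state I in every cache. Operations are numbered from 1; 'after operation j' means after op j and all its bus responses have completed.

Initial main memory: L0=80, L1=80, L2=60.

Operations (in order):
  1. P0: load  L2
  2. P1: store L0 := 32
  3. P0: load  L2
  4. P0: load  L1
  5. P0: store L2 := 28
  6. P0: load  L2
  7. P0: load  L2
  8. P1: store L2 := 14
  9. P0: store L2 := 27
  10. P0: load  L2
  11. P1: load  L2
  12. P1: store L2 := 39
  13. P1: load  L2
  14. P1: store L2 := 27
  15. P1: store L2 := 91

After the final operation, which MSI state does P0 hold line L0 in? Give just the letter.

[1] P0: load  L2 | P0:S(60), P1:I | bus: BusRd
[2] P1: store L0 := 32 | P0:I, P1:M(32) | bus: BusRdX
[3] P0: load  L2 | P0:S(60), P1:I | bus: none
[4] P0: load  L1 | P0:S(80), P1:I | bus: BusRd
[5] P0: store L2 := 28 | P0:M(28), P1:I | bus: BusRdX
[6] P0: load  L2 | P0:M(28), P1:I | bus: none
[7] P0: load  L2 | P0:M(28), P1:I | bus: none
[8] P1: store L2 := 14 | P0:I, P1:M(14) | bus: BusRdX,Flush
[9] P0: store L2 := 27 | P0:M(27), P1:I | bus: BusRdX,Flush
[10] P0: load  L2 | P0:M(27), P1:I | bus: none
[11] P1: load  L2 | P0:S(27), P1:S(27) | bus: BusRd,Flush
[12] P1: store L2 := 39 | P0:I, P1:M(39) | bus: BusRdX
[13] P1: load  L2 | P0:I, P1:M(39) | bus: none
[14] P1: store L2 := 27 | P0:I, P1:M(27) | bus: none
[15] P1: store L2 := 91 | P0:I, P1:M(91) | bus: none

state = I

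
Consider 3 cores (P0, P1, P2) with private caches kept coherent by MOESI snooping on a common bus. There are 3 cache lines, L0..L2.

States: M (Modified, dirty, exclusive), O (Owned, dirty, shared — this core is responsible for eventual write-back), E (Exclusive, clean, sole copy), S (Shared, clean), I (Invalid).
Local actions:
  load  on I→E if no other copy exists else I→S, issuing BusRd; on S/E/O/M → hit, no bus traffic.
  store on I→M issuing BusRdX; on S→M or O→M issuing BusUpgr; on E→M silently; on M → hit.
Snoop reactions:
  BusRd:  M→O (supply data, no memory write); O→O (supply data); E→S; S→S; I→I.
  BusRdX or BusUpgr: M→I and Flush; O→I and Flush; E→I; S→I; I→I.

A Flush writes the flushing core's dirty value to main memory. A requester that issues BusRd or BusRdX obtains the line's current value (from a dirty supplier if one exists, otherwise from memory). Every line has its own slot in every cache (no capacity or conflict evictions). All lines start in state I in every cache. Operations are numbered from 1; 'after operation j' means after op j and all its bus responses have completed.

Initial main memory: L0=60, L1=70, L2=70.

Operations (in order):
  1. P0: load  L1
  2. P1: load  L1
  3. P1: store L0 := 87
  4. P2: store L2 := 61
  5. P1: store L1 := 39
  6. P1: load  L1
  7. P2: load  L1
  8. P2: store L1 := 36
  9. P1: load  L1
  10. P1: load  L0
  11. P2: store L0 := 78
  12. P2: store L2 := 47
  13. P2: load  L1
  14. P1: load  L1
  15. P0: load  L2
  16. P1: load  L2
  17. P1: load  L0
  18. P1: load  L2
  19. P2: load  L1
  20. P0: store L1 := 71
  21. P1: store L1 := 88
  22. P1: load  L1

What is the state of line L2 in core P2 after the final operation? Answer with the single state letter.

state = O

1. P0: load  L1  bus=[BusRd]  L1: P0=E P1=I P2=I  mem[L1]=70
2. P1: load  L1  bus=[BusRd]  L1: P0=S P1=S P2=I  mem[L1]=70
3. P1: store L0 := 87  bus=[BusRdX]  L0: P0=I P1=M P2=I  mem[L0]=60
4. P2: store L2 := 61  bus=[BusRdX]  L2: P0=I P1=I P2=M  mem[L2]=70
5. P1: store L1 := 39  bus=[BusUpgr]  L1: P0=I P1=M P2=I  mem[L1]=70
6. P1: load  L1  bus=[-]  L1: P0=I P1=M P2=I  mem[L1]=70
7. P2: load  L1  bus=[BusRd]  L1: P0=I P1=O P2=S  mem[L1]=70
8. P2: store L1 := 36  bus=[BusUpgr,Flush]  L1: P0=I P1=I P2=M  mem[L1]=39
9. P1: load  L1  bus=[BusRd]  L1: P0=I P1=S P2=O  mem[L1]=39
10. P1: load  L0  bus=[-]  L0: P0=I P1=M P2=I  mem[L0]=60
11. P2: store L0 := 78  bus=[BusRdX,Flush]  L0: P0=I P1=I P2=M  mem[L0]=87
12. P2: store L2 := 47  bus=[-]  L2: P0=I P1=I P2=M  mem[L2]=70
13. P2: load  L1  bus=[-]  L1: P0=I P1=S P2=O  mem[L1]=39
14. P1: load  L1  bus=[-]  L1: P0=I P1=S P2=O  mem[L1]=39
15. P0: load  L2  bus=[BusRd]  L2: P0=S P1=I P2=O  mem[L2]=70
16. P1: load  L2  bus=[BusRd]  L2: P0=S P1=S P2=O  mem[L2]=70
17. P1: load  L0  bus=[BusRd]  L0: P0=I P1=S P2=O  mem[L0]=87
18. P1: load  L2  bus=[-]  L2: P0=S P1=S P2=O  mem[L2]=70
19. P2: load  L1  bus=[-]  L1: P0=I P1=S P2=O  mem[L1]=39
20. P0: store L1 := 71  bus=[BusRdX,Flush]  L1: P0=M P1=I P2=I  mem[L1]=36
21. P1: store L1 := 88  bus=[BusRdX,Flush]  L1: P0=I P1=M P2=I  mem[L1]=71
22. P1: load  L1  bus=[-]  L1: P0=I P1=M P2=I  mem[L1]=71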